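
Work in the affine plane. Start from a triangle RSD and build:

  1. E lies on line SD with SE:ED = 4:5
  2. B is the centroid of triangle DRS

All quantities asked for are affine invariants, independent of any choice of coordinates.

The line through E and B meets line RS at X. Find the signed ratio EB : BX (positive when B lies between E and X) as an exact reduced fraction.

Work in coordinates with R = (0, 0), S = (1, 0), D = (0, 1).
1. E lies on line SD with SE:ED = 4:5 ⇒ E = (5/9, 4/9)
2. B is the centroid of triangle DRS ⇒ B = (1/3, 1/3)
line EB meets RS at X = (-1/3, 0)
B = E + t·(X−E) with t = 1/4, so EB:BX = 1/4:3/4

EB:BX = 1/3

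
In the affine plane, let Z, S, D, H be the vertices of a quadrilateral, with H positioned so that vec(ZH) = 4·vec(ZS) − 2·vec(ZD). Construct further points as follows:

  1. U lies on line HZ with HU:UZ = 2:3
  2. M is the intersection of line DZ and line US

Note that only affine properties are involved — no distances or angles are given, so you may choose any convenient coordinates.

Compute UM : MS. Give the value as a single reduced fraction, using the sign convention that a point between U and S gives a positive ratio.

UM:MS = -12/5

Assign Z = (0, 0), S = (1, 0), D = (0, 1), H = (4, -2) — the answer is frame-independent, so this choice is without loss of generality.
1. U lies on line HZ with HU:UZ = 2:3 ⇒ U = (12/5, -6/5)
2. M is the intersection of line DZ and line US ⇒ M = (0, 6/7)
M = U + t·(S−U) with t = 12/7, so UM:MS = t:(1−t) = 12/7:-5/7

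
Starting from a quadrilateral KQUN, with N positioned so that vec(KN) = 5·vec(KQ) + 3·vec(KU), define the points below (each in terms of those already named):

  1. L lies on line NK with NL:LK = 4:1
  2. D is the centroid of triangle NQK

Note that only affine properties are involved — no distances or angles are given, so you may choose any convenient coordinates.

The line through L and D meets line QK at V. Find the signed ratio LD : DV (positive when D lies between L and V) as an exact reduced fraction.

Assign K = (0, 0), Q = (1, 0), U = (0, 1), N = (5, 3) — the answer is frame-independent, so this choice is without loss of generality.
1. L lies on line NK with NL:LK = 4:1 ⇒ L = (1, 3/5)
2. D is the centroid of triangle NQK ⇒ D = (2, 1)
line LD meets QK at V = (-1/2, 0)
D = L + t·(V−L) with t = -2/3, so LD:DV = -2/3:5/3

LD:DV = -2/5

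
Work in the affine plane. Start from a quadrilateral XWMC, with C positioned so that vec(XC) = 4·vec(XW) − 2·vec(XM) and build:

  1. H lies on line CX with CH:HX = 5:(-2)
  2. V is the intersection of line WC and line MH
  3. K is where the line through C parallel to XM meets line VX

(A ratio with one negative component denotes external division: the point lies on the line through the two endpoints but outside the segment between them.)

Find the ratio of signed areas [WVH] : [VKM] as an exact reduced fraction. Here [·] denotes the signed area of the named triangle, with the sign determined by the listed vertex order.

[WVH]:[VKM] = 7/18

Work in coordinates with X = (0, 0), W = (1, 0), M = (0, 1), C = (4, -2).
1. H lies on line CX with CH:HX = 5:(-2) ⇒ H = (-8/3, 4/3)
2. V is the intersection of line WC and line MH ⇒ V = (-8/13, 14/13)
3. K is where the line through C parallel to XM meets line VX ⇒ K = (4, -7)
2·[WVH] = 70/39, 2·[VKM] = 60/13
[WVH]:[VKM] = 70/39:60/13 = 7/18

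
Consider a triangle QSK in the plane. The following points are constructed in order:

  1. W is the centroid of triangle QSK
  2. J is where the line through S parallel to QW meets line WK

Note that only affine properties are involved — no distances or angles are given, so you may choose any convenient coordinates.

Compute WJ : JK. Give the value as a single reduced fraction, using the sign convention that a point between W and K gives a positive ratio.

WJ:JK = -1/2

Work in coordinates with Q = (0, 0), S = (1, 0), K = (0, 1).
1. W is the centroid of triangle QSK ⇒ W = (1/3, 1/3)
2. J is where the line through S parallel to QW meets line WK ⇒ J = (2/3, -1/3)
J = W + t·(K−W) with t = -1, so WJ:JK = t:(1−t) = -1:2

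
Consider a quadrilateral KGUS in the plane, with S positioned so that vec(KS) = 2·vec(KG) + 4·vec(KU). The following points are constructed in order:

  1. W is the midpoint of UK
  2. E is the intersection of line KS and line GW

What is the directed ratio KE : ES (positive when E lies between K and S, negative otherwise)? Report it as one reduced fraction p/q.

KE:ES = 1/9

Assign K = (0, 0), G = (1, 0), U = (0, 1), S = (2, 4) — the answer is frame-independent, so this choice is without loss of generality.
1. W is the midpoint of UK ⇒ W = (0, 1/2)
2. E is the intersection of line KS and line GW ⇒ E = (1/5, 2/5)
E = K + t·(S−K) with t = 1/10, so KE:ES = t:(1−t) = 1/10:9/10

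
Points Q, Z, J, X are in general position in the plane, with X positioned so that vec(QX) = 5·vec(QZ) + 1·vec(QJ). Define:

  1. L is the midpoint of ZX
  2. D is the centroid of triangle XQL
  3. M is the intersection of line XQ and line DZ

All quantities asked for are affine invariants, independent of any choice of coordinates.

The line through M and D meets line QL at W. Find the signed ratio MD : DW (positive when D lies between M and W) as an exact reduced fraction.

MD:DW = 4/5

Set Q = (0, 0), Z = (1, 0), J = (0, 1), X = (5, 1); any affine frame gives the same invariant.
1. L is the midpoint of ZX ⇒ L = (3, 1/2)
2. D is the centroid of triangle XQL ⇒ D = (8/3, 1/2)
3. M is the intersection of line XQ and line DZ ⇒ M = (3, 3/5)
line MD meets QL at W = (9/4, 3/8)
D = M + t·(W−M) with t = 4/9, so MD:DW = 4/9:5/9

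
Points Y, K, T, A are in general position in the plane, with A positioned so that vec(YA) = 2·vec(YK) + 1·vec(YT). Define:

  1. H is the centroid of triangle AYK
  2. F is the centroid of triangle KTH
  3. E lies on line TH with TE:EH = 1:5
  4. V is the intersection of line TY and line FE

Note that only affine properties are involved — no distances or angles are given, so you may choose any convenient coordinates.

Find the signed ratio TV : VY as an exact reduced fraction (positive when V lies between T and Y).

Assign Y = (0, 0), K = (1, 0), T = (0, 1), A = (2, 1) — the answer is frame-independent, so this choice is without loss of generality.
1. H is the centroid of triangle AYK ⇒ H = (1, 1/3)
2. F is the centroid of triangle KTH ⇒ F = (2/3, 4/9)
3. E lies on line TH with TE:EH = 1:5 ⇒ E = (1/6, 8/9)
4. V is the intersection of line TY and line FE ⇒ V = (0, 28/27)
V = T + t·(Y−T) with t = -1/27, so TV:VY = t:(1−t) = -1/27:28/27

TV:VY = -1/28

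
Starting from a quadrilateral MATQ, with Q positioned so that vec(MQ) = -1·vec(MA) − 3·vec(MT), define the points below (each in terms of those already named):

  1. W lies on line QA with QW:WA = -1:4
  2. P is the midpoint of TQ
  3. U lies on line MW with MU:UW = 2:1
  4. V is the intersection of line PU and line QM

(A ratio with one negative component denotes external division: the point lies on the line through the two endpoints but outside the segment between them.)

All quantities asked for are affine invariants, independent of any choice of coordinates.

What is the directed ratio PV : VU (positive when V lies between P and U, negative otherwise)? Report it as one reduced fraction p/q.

PV:VU = -3/4

Set M = (0, 0), A = (1, 0), T = (0, 1), Q = (-1, -3); any affine frame gives the same invariant.
1. W lies on line QA with QW:WA = -1:4 ⇒ W = (-5/3, -4)
2. P is the midpoint of TQ ⇒ P = (-1/2, -1)
3. U lies on line MW with MU:UW = 2:1 ⇒ U = (-10/9, -8/3)
4. V is the intersection of line PU and line QM ⇒ V = (4/3, 4)
V = P + t·(U−P) with t = -3, so PV:VU = t:(1−t) = -3:4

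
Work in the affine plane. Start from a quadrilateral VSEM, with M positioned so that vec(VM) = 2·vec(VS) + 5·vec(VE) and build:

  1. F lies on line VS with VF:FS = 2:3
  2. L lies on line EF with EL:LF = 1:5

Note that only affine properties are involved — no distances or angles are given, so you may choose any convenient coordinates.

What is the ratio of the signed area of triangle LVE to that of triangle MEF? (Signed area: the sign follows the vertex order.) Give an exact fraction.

Choose coordinates V = (0, 0), S = (1, 0), E = (0, 1), M = (2, 5).
1. F lies on line VS with VF:FS = 2:3 ⇒ F = (2/5, 0)
2. L lies on line EF with EL:LF = 1:5 ⇒ L = (1/15, 5/6)
2·[LVE] = -1/15, 2·[MEF] = 18/5
[LVE]:[MEF] = -1/15:18/5 = -1/54

[LVE]:[MEF] = -1/54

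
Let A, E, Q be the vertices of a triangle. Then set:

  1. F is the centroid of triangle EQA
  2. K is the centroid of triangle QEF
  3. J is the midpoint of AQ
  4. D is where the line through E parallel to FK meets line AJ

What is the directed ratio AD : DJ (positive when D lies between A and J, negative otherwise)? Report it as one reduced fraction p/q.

Set A = (0, 0), E = (1, 0), Q = (0, 1); any affine frame gives the same invariant.
1. F is the centroid of triangle EQA ⇒ F = (1/3, 1/3)
2. K is the centroid of triangle QEF ⇒ K = (4/9, 4/9)
3. J is the midpoint of AQ ⇒ J = (0, 1/2)
4. D is where the line through E parallel to FK meets line AJ ⇒ D = (0, -1)
D = A + t·(J−A) with t = -2, so AD:DJ = t:(1−t) = -2:3

AD:DJ = -2/3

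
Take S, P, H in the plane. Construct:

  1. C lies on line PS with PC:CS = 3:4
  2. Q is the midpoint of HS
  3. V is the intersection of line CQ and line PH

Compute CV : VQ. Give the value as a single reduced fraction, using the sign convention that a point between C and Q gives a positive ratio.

Assign S = (0, 0), P = (1, 0), H = (0, 1) — the answer is frame-independent, so this choice is without loss of generality.
1. C lies on line PS with PC:CS = 3:4 ⇒ C = (4/7, 0)
2. Q is the midpoint of HS ⇒ Q = (0, 1/2)
3. V is the intersection of line CQ and line PH ⇒ V = (4, -3)
V = C + t·(Q−C) with t = -6, so CV:VQ = t:(1−t) = -6:7

CV:VQ = -6/7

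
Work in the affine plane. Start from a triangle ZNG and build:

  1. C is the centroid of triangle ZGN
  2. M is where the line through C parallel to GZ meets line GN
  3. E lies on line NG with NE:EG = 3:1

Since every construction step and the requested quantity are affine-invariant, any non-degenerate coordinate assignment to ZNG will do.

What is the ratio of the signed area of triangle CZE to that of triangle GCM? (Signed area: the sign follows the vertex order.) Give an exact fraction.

[CZE]:[GCM] = -3/2

Work in coordinates with Z = (0, 0), N = (1, 0), G = (0, 1).
1. C is the centroid of triangle ZGN ⇒ C = (1/3, 1/3)
2. M is where the line through C parallel to GZ meets line GN ⇒ M = (1/3, 2/3)
3. E lies on line NG with NE:EG = 3:1 ⇒ E = (1/4, 3/4)
2·[CZE] = -1/6, 2·[GCM] = 1/9
[CZE]:[GCM] = -1/6:1/9 = -3/2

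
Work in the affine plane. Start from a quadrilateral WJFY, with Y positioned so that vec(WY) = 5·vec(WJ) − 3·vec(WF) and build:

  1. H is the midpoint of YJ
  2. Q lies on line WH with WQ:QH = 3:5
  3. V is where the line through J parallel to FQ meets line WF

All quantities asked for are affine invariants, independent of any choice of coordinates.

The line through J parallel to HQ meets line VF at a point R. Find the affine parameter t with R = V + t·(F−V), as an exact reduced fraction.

Set W = (0, 0), J = (1, 0), F = (0, 1), Y = (5, -3); any affine frame gives the same invariant.
1. H is the midpoint of YJ ⇒ H = (3, -3/2)
2. Q lies on line WH with WQ:QH = 3:5 ⇒ Q = (9/8, -9/16)
3. V is where the line through J parallel to FQ meets line WF ⇒ V = (0, 25/18)
through J parallel to HQ: direction (-15/8, 15/16); meets VF at R = (0, 1/2)
R = V + t·(F−V) with t = 16/7

t = 16/7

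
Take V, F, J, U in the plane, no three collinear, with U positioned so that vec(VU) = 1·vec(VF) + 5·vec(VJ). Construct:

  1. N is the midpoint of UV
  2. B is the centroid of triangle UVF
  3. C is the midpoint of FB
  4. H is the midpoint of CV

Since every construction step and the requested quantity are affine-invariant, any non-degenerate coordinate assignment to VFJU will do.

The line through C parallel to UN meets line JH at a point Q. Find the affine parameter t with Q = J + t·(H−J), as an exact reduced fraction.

Work in coordinates with V = (0, 0), F = (1, 0), J = (0, 1), U = (1, 5).
1. N is the midpoint of UV ⇒ N = (1/2, 5/2)
2. B is the centroid of triangle UVF ⇒ B = (2/3, 5/3)
3. C is the midpoint of FB ⇒ C = (5/6, 5/6)
4. H is the midpoint of CV ⇒ H = (5/12, 5/12)
through C parallel to UN: direction (-1/2, -5/2); meets JH at Q = (65/96, 5/96)
Q = J + t·(H−J) with t = 13/8

t = 13/8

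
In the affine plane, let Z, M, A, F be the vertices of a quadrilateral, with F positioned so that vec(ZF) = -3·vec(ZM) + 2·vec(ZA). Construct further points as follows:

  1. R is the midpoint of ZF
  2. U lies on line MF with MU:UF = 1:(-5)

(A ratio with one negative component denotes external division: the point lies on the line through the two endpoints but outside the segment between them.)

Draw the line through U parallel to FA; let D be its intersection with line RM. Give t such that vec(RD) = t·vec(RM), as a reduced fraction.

Set Z = (0, 0), M = (1, 0), A = (0, 1), F = (-3, 2); any affine frame gives the same invariant.
1. R is the midpoint of ZF ⇒ R = (-3/2, 1)
2. U lies on line MF with MU:UF = 1:(-5) ⇒ U = (2, -1/2)
through U parallel to FA: direction (3, -1); meets RM at D = (7/2, -1)
D = R + t·(M−R) with t = 2

t = 2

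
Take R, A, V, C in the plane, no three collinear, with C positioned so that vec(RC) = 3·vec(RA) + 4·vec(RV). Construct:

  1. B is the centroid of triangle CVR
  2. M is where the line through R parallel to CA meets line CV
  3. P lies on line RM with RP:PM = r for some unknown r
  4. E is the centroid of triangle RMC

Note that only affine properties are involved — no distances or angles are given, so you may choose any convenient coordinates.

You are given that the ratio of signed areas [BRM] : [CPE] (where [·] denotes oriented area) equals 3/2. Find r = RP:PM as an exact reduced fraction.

r = 1/2

Assign R = (0, 0), A = (1, 0), V = (0, 1), C = (3, 4) — the answer is frame-independent, so this choice is without loss of generality.
1. B is the centroid of triangle CVR ⇒ B = (1, 5/3)
2. M is where the line through R parallel to CA meets line CV ⇒ M = (1, 2)
3. With RP:PM = r, write λ = r/(r+1) so P = R + λ·(M−R); P is affine-linear in λ
4. E is the centroid of triangle RMC ⇒ E = (4/3, 2)
Every point depending on P is an affine combination of P and λ-independent points, so each such coordinate is linear in λ; the λ² term in each signed area is a multiple of (M−R)×(M−R) = 0, so 2·[BRM] and 2·[CPE] are each linear in λ. Evaluating at λ=0 and λ=1:
  2·[BRM] = -1/3,   2·[CPE] = 4/3·λ − 2/3
So [BRM]:[CPE] = (-1/3) / (4/3·λ − 2/3). Setting this equal to 3/2:
  -1/3 = 3/2·(4/3·λ − 2/3)  ⇒  λ = 1/3
Then r = λ/(1−λ) = (1/3)/(2/3) = 1/2. Check: with r = 1/2, P = (1/3, 2/3) and [BRM]:[CPE] = 3/2 as required.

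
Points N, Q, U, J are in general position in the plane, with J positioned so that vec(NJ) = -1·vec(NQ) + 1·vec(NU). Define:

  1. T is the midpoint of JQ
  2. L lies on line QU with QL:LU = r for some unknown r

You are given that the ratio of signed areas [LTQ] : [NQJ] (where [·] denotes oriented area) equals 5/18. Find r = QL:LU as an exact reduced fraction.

r = 5/4

Choose coordinates N = (0, 0), Q = (1, 0), U = (0, 1), J = (-1, 1).
1. T is the midpoint of JQ ⇒ T = (0, 1/2)
2. With QL:LU = r, write λ = r/(r+1) so L = Q + λ·(U−Q); L is affine-linear in λ
Every point depending on L is an affine combination of L and λ-independent points, so each such coordinate is linear in λ; the λ² term in each signed area is a multiple of (U−Q)×(U−Q) = 0, so 2·[LTQ] and 2·[NQJ] are each linear in λ. Evaluating at λ=0 and λ=1:
  2·[LTQ] = 1/2·λ,   2·[NQJ] = 1
So [LTQ]:[NQJ] = (1/2·λ) / (1). Setting this equal to 5/18:
  1/2·λ = 5/18·(1)  ⇒  λ = 5/9
Then r = λ/(1−λ) = (5/9)/(4/9) = 5/4. Check: with r = 5/4, L = (4/9, 5/9) and [LTQ]:[NQJ] = 5/18 as required.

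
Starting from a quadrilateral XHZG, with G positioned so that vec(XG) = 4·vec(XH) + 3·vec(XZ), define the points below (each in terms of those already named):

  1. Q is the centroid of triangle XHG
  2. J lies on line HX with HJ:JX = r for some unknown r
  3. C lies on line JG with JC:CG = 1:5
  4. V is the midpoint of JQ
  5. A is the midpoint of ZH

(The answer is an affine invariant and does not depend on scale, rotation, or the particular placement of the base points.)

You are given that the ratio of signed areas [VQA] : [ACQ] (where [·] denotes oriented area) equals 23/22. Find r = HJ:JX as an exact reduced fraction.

r = 4/3

Choose coordinates X = (0, 0), H = (1, 0), Z = (0, 1), G = (4, 3).
1. Q is the centroid of triangle XHG ⇒ Q = (5/3, 1)
2. With HJ:JX = r, write λ = r/(r+1) so J = H + λ·(X−H); J is affine-linear in λ
3. C lies on line JG with JC:CG = 1:5 ⇒ C is an affine combination of earlier points and hence also affine-linear in λ
4. V is the midpoint of JQ ⇒ V is an affine combination of earlier points and hence also affine-linear in λ
5. A is the midpoint of ZH ⇒ A = (1/2, 1/2)
Every point depending on J is an affine combination of J and λ-independent points, so each such coordinate is linear in λ; the λ² term in each signed area is a multiple of (X−H)×(X−H) = 0, so 2·[VQA] and 2·[ACQ] are each linear in λ. Evaluating at λ=0 and λ=1:
  2·[VQA] = -1/4·λ + 5/12,   2·[ACQ] = -5/12·λ + 1/2
So [VQA]:[ACQ] = (-1/4·λ + 5/12) / (-5/12·λ + 1/2). Setting this equal to 23/22:
  -1/4·λ + 5/12 = 23/22·(-5/12·λ + 1/2)  ⇒  λ = 4/7
Then r = λ/(1−λ) = (4/7)/(3/7) = 4/3. Check: with r = 4/3, J = (3/7, 0) and [VQA]:[ACQ] = 23/22 as required.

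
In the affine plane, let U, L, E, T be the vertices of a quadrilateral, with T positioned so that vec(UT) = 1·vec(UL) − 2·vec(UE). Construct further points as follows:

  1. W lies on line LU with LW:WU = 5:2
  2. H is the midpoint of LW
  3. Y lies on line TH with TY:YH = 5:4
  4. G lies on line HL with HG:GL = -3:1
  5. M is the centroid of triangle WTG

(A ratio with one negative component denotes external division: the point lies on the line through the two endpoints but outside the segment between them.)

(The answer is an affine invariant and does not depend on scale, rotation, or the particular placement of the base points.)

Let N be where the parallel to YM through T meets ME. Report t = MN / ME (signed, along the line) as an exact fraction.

Set U = (0, 0), L = (1, 0), E = (0, 1), T = (1, -2); any affine frame gives the same invariant.
1. W lies on line LU with LW:WU = 5:2 ⇒ W = (2/7, 0)
2. H is the midpoint of LW ⇒ H = (9/14, 0)
3. Y lies on line TH with TY:YH = 5:4 ⇒ Y = (101/126, -8/9)
4. G lies on line HL with HG:GL = -3:1 ⇒ G = (33/28, 0)
5. M is the centroid of triangle WTG ⇒ M = (23/28, -2/3)
through T parallel to YM: direction (5/252, 2/9); meets ME at N = (4899/4564, -192/163)
N = M + t·(E−M) with t = -50/163

t = -50/163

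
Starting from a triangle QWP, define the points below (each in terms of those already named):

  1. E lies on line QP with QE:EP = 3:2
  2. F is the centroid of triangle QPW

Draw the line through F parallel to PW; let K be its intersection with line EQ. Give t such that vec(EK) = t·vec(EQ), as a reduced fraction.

t = -1/9

Work in coordinates with Q = (0, 0), W = (1, 0), P = (0, 1).
1. E lies on line QP with QE:EP = 3:2 ⇒ E = (0, 3/5)
2. F is the centroid of triangle QPW ⇒ F = (1/3, 1/3)
through F parallel to PW: direction (1, -1); meets EQ at K = (0, 2/3)
K = E + t·(Q−E) with t = -1/9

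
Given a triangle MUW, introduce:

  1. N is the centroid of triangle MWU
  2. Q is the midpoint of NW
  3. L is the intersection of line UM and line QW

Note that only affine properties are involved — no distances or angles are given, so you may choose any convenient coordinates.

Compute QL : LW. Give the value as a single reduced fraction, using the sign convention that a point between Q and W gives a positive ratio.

Assign M = (0, 0), U = (1, 0), W = (0, 1) — the answer is frame-independent, so this choice is without loss of generality.
1. N is the centroid of triangle MWU ⇒ N = (1/3, 1/3)
2. Q is the midpoint of NW ⇒ Q = (1/6, 2/3)
3. L is the intersection of line UM and line QW ⇒ L = (1/2, 0)
L = Q + t·(W−Q) with t = -2, so QL:LW = t:(1−t) = -2:3

QL:LW = -2/3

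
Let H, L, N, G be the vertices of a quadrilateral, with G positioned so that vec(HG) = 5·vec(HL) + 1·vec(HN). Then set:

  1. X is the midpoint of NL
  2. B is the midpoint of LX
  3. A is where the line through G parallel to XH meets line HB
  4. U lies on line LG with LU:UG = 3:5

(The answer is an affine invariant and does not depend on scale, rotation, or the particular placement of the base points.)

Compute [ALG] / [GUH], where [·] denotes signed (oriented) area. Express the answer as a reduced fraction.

[ALG]:[GUH] = -24/5

Set H = (0, 0), L = (1, 0), N = (0, 1), G = (5, 1); any affine frame gives the same invariant.
1. X is the midpoint of NL ⇒ X = (1/2, 1/2)
2. B is the midpoint of LX ⇒ B = (3/4, 1/4)
3. A is where the line through G parallel to XH meets line HB ⇒ A = (6, 2)
4. U lies on line LG with LU:UG = 3:5 ⇒ U = (5/2, 3/8)
2·[ALG] = 3, 2·[GUH] = -5/8
[ALG]:[GUH] = 3:-5/8 = -24/5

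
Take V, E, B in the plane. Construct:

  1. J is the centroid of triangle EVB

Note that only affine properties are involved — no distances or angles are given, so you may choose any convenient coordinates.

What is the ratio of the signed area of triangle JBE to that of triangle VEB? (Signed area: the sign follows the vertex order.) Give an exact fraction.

Set V = (0, 0), E = (1, 0), B = (0, 1); any affine frame gives the same invariant.
1. J is the centroid of triangle EVB ⇒ J = (1/3, 1/3)
2·[JBE] = -1/3, 2·[VEB] = 1
[JBE]:[VEB] = -1/3:1 = -1/3

[JBE]:[VEB] = -1/3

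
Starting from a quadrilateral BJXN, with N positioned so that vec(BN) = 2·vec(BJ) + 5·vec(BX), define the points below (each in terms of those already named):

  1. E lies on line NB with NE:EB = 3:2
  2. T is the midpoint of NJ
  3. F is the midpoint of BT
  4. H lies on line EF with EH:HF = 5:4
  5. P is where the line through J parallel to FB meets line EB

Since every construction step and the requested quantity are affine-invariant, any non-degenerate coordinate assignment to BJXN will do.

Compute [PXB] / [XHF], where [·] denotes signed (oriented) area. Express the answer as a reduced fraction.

Work in coordinates with B = (0, 0), J = (1, 0), X = (0, 1), N = (2, 5).
1. E lies on line NB with NE:EB = 3:2 ⇒ E = (4/5, 2)
2. T is the midpoint of NJ ⇒ T = (3/2, 5/2)
3. F is the midpoint of BT ⇒ F = (3/4, 5/4)
4. H lies on line EF with EH:HF = 5:4 ⇒ H = (139/180, 19/12)
5. P is where the line through J parallel to FB meets line EB ⇒ P = (-2, -5)
2·[PXB] = -2, 2·[XHF] = -11/45
[PXB]:[XHF] = -2:-11/45 = 90/11

[PXB]:[XHF] = 90/11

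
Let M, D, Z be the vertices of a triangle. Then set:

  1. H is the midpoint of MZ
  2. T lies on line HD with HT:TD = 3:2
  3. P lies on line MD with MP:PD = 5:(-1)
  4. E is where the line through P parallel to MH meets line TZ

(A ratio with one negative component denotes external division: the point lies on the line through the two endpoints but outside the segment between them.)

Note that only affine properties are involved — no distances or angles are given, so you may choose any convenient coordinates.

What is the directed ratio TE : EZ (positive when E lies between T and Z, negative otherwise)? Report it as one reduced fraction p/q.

TE:EZ = -13/25

Set M = (0, 0), D = (1, 0), Z = (0, 1); any affine frame gives the same invariant.
1. H is the midpoint of MZ ⇒ H = (0, 1/2)
2. T lies on line HD with HT:TD = 3:2 ⇒ T = (3/5, 1/5)
3. P lies on line MD with MP:PD = 5:(-1) ⇒ P = (5/4, 0)
4. E is where the line through P parallel to MH meets line TZ ⇒ E = (5/4, -2/3)
E = T + t·(Z−T) with t = -13/12, so TE:EZ = t:(1−t) = -13/12:25/12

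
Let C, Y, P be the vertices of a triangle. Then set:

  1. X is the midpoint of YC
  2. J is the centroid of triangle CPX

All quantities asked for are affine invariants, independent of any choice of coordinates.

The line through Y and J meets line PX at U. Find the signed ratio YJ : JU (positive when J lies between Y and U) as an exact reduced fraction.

YJ:JU = -4

Set C = (0, 0), Y = (1, 0), P = (0, 1); any affine frame gives the same invariant.
1. X is the midpoint of YC ⇒ X = (1/2, 0)
2. J is the centroid of triangle CPX ⇒ J = (1/6, 1/3)
line YJ meets PX at U = (3/8, 1/4)
J = Y + t·(U−Y) with t = 4/3, so YJ:JU = 4/3:-1/3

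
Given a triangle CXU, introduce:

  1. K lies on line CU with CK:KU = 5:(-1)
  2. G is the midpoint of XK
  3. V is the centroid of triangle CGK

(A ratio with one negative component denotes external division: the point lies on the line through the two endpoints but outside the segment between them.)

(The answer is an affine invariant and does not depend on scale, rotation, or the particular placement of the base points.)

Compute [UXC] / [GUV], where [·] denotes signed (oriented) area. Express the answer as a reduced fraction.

[UXC]:[GUV] = -8

Work in coordinates with C = (0, 0), X = (1, 0), U = (0, 1).
1. K lies on line CU with CK:KU = 5:(-1) ⇒ K = (0, 5/4)
2. G is the midpoint of XK ⇒ G = (1/2, 5/8)
3. V is the centroid of triangle CGK ⇒ V = (1/6, 5/8)
2·[UXC] = -1, 2·[GUV] = 1/8
[UXC]:[GUV] = -1:1/8 = -8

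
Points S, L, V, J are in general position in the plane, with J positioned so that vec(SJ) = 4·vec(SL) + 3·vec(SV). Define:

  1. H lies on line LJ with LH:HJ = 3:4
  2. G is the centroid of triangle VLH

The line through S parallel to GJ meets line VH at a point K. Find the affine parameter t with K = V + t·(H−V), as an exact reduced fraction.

t = 61/90

Set S = (0, 0), L = (1, 0), V = (0, 1), J = (4, 3); any affine frame gives the same invariant.
1. H lies on line LJ with LH:HJ = 3:4 ⇒ H = (16/7, 9/7)
2. G is the centroid of triangle VLH ⇒ G = (23/21, 16/21)
through S parallel to GJ: direction (61/21, 47/21); meets VH at K = (488/315, 376/315)
K = V + t·(H−V) with t = 61/90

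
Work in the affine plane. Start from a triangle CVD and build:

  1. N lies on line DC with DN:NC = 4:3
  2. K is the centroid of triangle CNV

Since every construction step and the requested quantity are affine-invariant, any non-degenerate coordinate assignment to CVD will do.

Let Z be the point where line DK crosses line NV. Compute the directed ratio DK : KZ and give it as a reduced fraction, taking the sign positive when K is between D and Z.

Set C = (0, 0), V = (1, 0), D = (0, 1); any affine frame gives the same invariant.
1. N lies on line DC with DN:NC = 4:3 ⇒ N = (0, 3/7)
2. K is the centroid of triangle CNV ⇒ K = (1/3, 1/7)
line DK meets NV at Z = (4/15, 11/35)
K = D + t·(Z−D) with t = 5/4, so DK:KZ = 5/4:-1/4

DK:KZ = -5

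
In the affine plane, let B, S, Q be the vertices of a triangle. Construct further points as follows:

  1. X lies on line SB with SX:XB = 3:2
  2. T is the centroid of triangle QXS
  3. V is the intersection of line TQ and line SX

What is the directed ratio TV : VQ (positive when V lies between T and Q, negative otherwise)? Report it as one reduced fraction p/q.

TV:VQ = -1/3

Choose coordinates B = (0, 0), S = (1, 0), Q = (0, 1).
1. X lies on line SB with SX:XB = 3:2 ⇒ X = (2/5, 0)
2. T is the centroid of triangle QXS ⇒ T = (7/15, 1/3)
3. V is the intersection of line TQ and line SX ⇒ V = (7/10, 0)
V = T + t·(Q−T) with t = -1/2, so TV:VQ = t:(1−t) = -1/2:3/2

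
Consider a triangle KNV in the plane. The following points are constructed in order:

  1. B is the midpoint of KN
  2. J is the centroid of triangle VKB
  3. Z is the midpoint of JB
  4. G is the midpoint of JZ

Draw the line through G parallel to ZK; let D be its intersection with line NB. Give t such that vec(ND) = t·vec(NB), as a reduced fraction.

Set K = (0, 0), N = (1, 0), V = (0, 1); any affine frame gives the same invariant.
1. B is the midpoint of KN ⇒ B = (1/2, 0)
2. J is the centroid of triangle VKB ⇒ J = (1/6, 1/3)
3. Z is the midpoint of JB ⇒ Z = (1/3, 1/6)
4. G is the midpoint of JZ ⇒ G = (1/4, 1/4)
through G parallel to ZK: direction (-1/3, -1/6); meets NB at D = (-1/4, 0)
D = N + t·(B−N) with t = 5/2

t = 5/2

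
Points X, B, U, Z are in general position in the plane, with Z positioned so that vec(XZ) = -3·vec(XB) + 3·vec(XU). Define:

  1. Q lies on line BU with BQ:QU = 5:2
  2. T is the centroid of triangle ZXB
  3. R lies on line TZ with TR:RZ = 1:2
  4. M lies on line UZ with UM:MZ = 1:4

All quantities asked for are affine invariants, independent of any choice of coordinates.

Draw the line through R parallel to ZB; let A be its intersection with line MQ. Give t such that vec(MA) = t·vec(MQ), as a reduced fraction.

t = 154/9

Set X = (0, 0), B = (1, 0), U = (0, 1), Z = (-3, 3); any affine frame gives the same invariant.
1. Q lies on line BU with BQ:QU = 5:2 ⇒ Q = (2/7, 5/7)
2. T is the centroid of triangle ZXB ⇒ T = (-2/3, 1)
3. R lies on line TZ with TR:RZ = 1:2 ⇒ R = (-13/9, 5/3)
4. M lies on line UZ with UM:MZ = 1:4 ⇒ M = (-3/5, 7/5)
through R parallel to ZB: direction (4, -3); meets MQ at A = (131/9, -31/3)
A = M + t·(Q−M) with t = 154/9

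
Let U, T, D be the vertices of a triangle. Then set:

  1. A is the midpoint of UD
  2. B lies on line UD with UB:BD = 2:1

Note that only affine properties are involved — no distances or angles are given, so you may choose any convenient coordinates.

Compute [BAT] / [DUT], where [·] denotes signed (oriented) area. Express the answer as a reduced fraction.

[BAT]:[DUT] = 1/6

Assign U = (0, 0), T = (1, 0), D = (0, 1) — the answer is frame-independent, so this choice is without loss of generality.
1. A is the midpoint of UD ⇒ A = (0, 1/2)
2. B lies on line UD with UB:BD = 2:1 ⇒ B = (0, 2/3)
2·[BAT] = 1/6, 2·[DUT] = 1
[BAT]:[DUT] = 1/6:1 = 1/6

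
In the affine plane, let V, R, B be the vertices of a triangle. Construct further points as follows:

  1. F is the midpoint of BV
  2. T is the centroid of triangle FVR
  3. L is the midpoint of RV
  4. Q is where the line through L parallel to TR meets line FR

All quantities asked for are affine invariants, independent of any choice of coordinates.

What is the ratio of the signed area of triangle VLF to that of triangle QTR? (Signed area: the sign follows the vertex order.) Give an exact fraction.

Set V = (0, 0), R = (1, 0), B = (0, 1); any affine frame gives the same invariant.
1. F is the midpoint of BV ⇒ F = (0, 1/2)
2. T is the centroid of triangle FVR ⇒ T = (1/3, 1/6)
3. L is the midpoint of RV ⇒ L = (1/2, 0)
4. Q is where the line through L parallel to TR meets line FR ⇒ Q = (3/2, -1/4)
2·[VLF] = 1/4, 2·[QTR] = -1/12
[VLF]:[QTR] = 1/4:-1/12 = -3

[VLF]:[QTR] = -3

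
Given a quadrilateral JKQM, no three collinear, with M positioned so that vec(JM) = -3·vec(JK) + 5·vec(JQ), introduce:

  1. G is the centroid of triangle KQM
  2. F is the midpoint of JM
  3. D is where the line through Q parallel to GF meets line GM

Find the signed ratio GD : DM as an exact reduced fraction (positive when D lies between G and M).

Choose coordinates J = (0, 0), K = (1, 0), Q = (0, 1), M = (-3, 5).
1. G is the centroid of triangle KQM ⇒ G = (-2/3, 2)
2. F is the midpoint of JM ⇒ F = (-3/2, 5/2)
3. D is where the line through Q parallel to GF meets line GM ⇒ D = (5/24, 7/8)
D = G + t·(M−G) with t = -3/8, so GD:DM = t:(1−t) = -3/8:11/8

GD:DM = -3/11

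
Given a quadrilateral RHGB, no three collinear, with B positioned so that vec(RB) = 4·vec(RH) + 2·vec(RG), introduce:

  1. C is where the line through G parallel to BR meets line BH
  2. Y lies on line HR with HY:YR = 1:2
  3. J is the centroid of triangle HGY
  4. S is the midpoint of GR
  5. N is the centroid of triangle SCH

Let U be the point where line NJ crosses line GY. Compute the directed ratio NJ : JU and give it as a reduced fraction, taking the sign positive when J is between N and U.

NJ:JU = 39

Work in coordinates with R = (0, 0), H = (1, 0), G = (0, 1), B = (4, 2).
1. C is where the line through G parallel to BR meets line BH ⇒ C = (10, 6)
2. Y lies on line HR with HY:YR = 1:2 ⇒ Y = (2/3, 0)
3. J is the centroid of triangle HGY ⇒ J = (5/9, 1/3)
4. S is the midpoint of GR ⇒ S = (0, 1/2)
5. N is the centroid of triangle SCH ⇒ N = (11/3, 13/6)
line NJ meets GY at U = (167/351, 67/234)
J = N + t·(U−N) with t = 39/40, so NJ:JU = 39/40:1/40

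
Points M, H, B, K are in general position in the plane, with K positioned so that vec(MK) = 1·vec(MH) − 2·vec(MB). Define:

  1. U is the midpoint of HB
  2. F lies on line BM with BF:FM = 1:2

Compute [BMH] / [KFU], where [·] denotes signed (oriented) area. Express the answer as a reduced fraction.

Choose coordinates M = (0, 0), H = (1, 0), B = (0, 1), K = (1, -2).
1. U is the midpoint of HB ⇒ U = (1/2, 1/2)
2. F lies on line BM with BF:FM = 1:2 ⇒ F = (0, 2/3)
2·[BMH] = 1, 2·[KFU] = -7/6
[BMH]:[KFU] = 1:-7/6 = -6/7

[BMH]:[KFU] = -6/7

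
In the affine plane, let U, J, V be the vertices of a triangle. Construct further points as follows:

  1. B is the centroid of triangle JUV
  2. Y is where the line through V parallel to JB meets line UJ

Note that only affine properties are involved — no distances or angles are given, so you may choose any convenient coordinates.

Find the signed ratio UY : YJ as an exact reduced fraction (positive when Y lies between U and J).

UY:YJ = -2

Assign U = (0, 0), J = (1, 0), V = (0, 1) — the answer is frame-independent, so this choice is without loss of generality.
1. B is the centroid of triangle JUV ⇒ B = (1/3, 1/3)
2. Y is where the line through V parallel to JB meets line UJ ⇒ Y = (2, 0)
Y = U + t·(J−U) with t = 2, so UY:YJ = t:(1−t) = 2:-1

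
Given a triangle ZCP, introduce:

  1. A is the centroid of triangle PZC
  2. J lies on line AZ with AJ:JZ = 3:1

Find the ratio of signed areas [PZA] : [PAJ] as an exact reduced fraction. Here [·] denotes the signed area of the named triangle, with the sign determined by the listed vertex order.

Assign Z = (0, 0), C = (1, 0), P = (0, 1) — the answer is frame-independent, so this choice is without loss of generality.
1. A is the centroid of triangle PZC ⇒ A = (1/3, 1/3)
2. J lies on line AZ with AJ:JZ = 3:1 ⇒ J = (1/12, 1/12)
2·[PZA] = 1/3, 2·[PAJ] = -1/4
[PZA]:[PAJ] = 1/3:-1/4 = -4/3

[PZA]:[PAJ] = -4/3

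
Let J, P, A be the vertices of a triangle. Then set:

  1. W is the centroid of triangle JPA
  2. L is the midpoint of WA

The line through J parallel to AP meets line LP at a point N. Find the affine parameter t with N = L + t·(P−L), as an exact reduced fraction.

t = -5

Choose coordinates J = (0, 0), P = (1, 0), A = (0, 1).
1. W is the centroid of triangle JPA ⇒ W = (1/3, 1/3)
2. L is the midpoint of WA ⇒ L = (1/6, 2/3)
through J parallel to AP: direction (1, -1); meets LP at N = (-4, 4)
N = L + t·(P−L) with t = -5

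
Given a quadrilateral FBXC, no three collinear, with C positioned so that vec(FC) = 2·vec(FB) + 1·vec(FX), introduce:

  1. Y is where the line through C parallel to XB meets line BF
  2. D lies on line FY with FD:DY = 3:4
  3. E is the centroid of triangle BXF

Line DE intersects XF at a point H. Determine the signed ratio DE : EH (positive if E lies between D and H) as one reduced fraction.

Work in coordinates with F = (0, 0), B = (1, 0), X = (0, 1), C = (2, 1).
1. Y is where the line through C parallel to XB meets line BF ⇒ Y = (3, 0)
2. D lies on line FY with FD:DY = 3:4 ⇒ D = (9/7, 0)
3. E is the centroid of triangle BXF ⇒ E = (1/3, 1/3)
line DE meets XF at H = (0, 9/20)
E = D + t·(H−D) with t = 20/27, so DE:EH = 20/27:7/27

DE:EH = 20/7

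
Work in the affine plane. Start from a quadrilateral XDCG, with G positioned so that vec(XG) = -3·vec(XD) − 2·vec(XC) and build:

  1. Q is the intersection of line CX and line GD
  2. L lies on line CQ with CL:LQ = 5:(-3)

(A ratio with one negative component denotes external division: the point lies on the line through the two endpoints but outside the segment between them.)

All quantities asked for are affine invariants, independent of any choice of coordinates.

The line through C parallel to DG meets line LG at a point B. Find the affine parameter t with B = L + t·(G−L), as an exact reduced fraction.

t = 5/3

Assign X = (0, 0), D = (1, 0), C = (0, 1), G = (-3, -2) — the answer is frame-independent, so this choice is without loss of generality.
1. Q is the intersection of line CX and line GD ⇒ Q = (0, -1/2)
2. L lies on line CQ with CL:LQ = 5:(-3) ⇒ L = (0, -11/4)
through C parallel to DG: direction (-4, -2); meets LG at B = (-5, -3/2)
B = L + t·(G−L) with t = 5/3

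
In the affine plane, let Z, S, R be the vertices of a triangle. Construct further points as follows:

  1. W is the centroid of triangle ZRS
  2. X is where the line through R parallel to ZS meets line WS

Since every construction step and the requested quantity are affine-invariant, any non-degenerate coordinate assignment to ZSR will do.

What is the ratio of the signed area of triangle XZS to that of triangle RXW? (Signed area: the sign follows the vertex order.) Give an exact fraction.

[XZS]:[RXW] = 3/2

Set Z = (0, 0), S = (1, 0), R = (0, 1); any affine frame gives the same invariant.
1. W is the centroid of triangle ZRS ⇒ W = (1/3, 1/3)
2. X is where the line through R parallel to ZS meets line WS ⇒ X = (-1, 1)
2·[XZS] = 1, 2·[RXW] = 2/3
[XZS]:[RXW] = 1:2/3 = 3/2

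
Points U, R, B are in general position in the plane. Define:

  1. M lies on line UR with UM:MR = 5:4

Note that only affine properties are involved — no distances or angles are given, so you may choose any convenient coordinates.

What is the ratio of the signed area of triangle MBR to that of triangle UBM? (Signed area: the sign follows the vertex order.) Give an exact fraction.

Assign U = (0, 0), R = (1, 0), B = (0, 1) — the answer is frame-independent, so this choice is without loss of generality.
1. M lies on line UR with UM:MR = 5:4 ⇒ M = (5/9, 0)
2·[MBR] = -4/9, 2·[UBM] = -5/9
[MBR]:[UBM] = -4/9:-5/9 = 4/5

[MBR]:[UBM] = 4/5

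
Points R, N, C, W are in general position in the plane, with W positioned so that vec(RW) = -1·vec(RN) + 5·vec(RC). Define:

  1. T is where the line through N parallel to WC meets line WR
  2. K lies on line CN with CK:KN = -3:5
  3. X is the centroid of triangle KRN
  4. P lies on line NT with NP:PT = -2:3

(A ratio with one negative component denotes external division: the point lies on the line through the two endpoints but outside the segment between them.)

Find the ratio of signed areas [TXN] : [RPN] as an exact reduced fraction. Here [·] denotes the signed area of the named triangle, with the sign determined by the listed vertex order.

Set R = (0, 0), N = (1, 0), C = (0, 1), W = (-1, 5); any affine frame gives the same invariant.
1. T is where the line through N parallel to WC meets line WR ⇒ T = (-4, 20)
2. K lies on line CN with CK:KN = -3:5 ⇒ K = (-3/2, 5/2)
3. X is the centroid of triangle KRN ⇒ X = (-1/6, 5/6)
4. P lies on line NT with NP:PT = -2:3 ⇒ P = (11, -40)
2·[TXN] = 115/6, 2·[RPN] = 40
[TXN]:[RPN] = 115/6:40 = 23/48

[TXN]:[RPN] = 23/48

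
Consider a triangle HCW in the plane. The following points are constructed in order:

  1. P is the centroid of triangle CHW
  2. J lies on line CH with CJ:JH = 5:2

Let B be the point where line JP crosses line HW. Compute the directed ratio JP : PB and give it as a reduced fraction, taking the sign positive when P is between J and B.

Assign H = (0, 0), C = (1, 0), W = (0, 1) — the answer is frame-independent, so this choice is without loss of generality.
1. P is the centroid of triangle CHW ⇒ P = (1/3, 1/3)
2. J lies on line CH with CJ:JH = 5:2 ⇒ J = (2/7, 0)
line JP meets HW at B = (0, -2)
P = J + t·(B−J) with t = -1/6, so JP:PB = -1/6:7/6

JP:PB = -1/7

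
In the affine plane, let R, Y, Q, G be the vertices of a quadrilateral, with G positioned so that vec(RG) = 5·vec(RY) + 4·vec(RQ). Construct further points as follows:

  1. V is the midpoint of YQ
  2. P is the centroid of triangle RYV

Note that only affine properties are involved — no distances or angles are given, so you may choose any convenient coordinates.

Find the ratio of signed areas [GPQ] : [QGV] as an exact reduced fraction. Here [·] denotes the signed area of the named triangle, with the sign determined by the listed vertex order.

Assign R = (0, 0), Y = (1, 0), Q = (0, 1), G = (5, 4) — the answer is frame-independent, so this choice is without loss of generality.
1. V is the midpoint of YQ ⇒ V = (1/2, 1/2)
2. P is the centroid of triangle RYV ⇒ P = (1/2, 1/6)
2·[GPQ] = -17/3, 2·[QGV] = -4
[GPQ]:[QGV] = -17/3:-4 = 17/12

[GPQ]:[QGV] = 17/12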